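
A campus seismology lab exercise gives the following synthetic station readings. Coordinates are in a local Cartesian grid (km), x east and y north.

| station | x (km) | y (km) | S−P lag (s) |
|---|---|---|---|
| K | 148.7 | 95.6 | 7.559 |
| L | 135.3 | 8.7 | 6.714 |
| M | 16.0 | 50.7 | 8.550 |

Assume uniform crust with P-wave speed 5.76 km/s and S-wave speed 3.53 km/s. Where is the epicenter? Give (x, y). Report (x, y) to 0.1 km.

93.9 km east, 53.8 km north

Distance from S−P lag: d = Δt · v_P v_S / (v_P − v_S) = Δt · (5.76·3.53)/(5.76−3.53) ≈ 9.1178·Δt.
So d_K = 68.92, d_L = 61.22, d_M = 77.96 km.
Circle about each station: (x − 148.7)² + (y − 95.6)² = 68.92²; (x − 135.3)² + (y − 8.7)² = 61.22²; (x − 16.0)² + (y − 50.7)² = 77.96².
Subtracting pairs of circle equations eliminates x²+y² and gives linear equations (the radical axes):
-26.8 x − 173.8 y = -11867.19
-265.4 x − 89.8 y = -29752.36
Solving the 2×2 system: x ≈ 93.9, y ≈ 53.8 km.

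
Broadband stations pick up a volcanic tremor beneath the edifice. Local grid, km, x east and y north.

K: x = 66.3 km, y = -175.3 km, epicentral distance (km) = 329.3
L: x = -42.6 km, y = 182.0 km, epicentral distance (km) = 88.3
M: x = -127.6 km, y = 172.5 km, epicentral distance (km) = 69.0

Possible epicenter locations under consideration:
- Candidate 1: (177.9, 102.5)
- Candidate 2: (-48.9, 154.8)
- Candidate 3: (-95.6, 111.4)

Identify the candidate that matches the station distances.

For each candidate, compare |candidate − station| to the reported distance:
Candidate 1: residuals K 29.9, L 146.1, M 244.4 → max 244.4 km
Candidate 2: residuals K 20.3, L 60.4, M 11.7 → max 60.4 km
Candidate 3: residuals K 0.0, L 0.0, M 0.0 → max 0.0 km
Only Candidate 3 has all residuals ≈ 0.

Candidate 3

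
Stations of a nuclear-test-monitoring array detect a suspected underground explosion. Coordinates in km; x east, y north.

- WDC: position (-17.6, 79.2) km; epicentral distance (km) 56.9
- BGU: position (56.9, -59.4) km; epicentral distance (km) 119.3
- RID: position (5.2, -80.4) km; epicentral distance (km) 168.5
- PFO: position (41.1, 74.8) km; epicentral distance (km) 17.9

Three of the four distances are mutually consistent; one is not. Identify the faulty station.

RID

Solve using three stations at a time. Using WDC, BGU, PFO (subtract circle equations pairwise → linear system) gives (x, y) ≈ (35.2, 57.9).
Distances from that point to each station vs reported:
  WDC: calculated 56.9 vs reported 56.9 → residual 0.0 km
  BGU: calculated 119.3 vs reported 119.3 → residual 0.0 km
  RID: calculated 141.5 vs reported 168.5 → residual 27.0 km
  PFO: calculated 17.9 vs reported 17.9 → residual 0.0 km
WDC, BGU, PFO are mutually consistent (residuals ≈ 0); RID is off by 27.0 km.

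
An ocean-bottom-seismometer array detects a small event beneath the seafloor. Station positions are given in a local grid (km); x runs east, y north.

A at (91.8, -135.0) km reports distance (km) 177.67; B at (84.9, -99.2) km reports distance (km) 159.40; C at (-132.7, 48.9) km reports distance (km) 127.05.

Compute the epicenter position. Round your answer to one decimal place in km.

x ≈ -70.0 km, y ≈ -61.6 km

Circle about each station: (x − 91.8)² + (y + 135.0)² = 177.67²; (x − 84.9)² + (y + 99.2)² = 159.40²; (x + 132.7)² + (y − 48.9)² = 127.05².
Subtracting the A equation from the B and C equations removes the quadratic terms:
-13.8 x + 71.6 y = -3445.32
-449.0 x + 367.8 y = 8773.19
Solving the 2×2 system: x ≈ -70.0, y ≈ -61.6 km.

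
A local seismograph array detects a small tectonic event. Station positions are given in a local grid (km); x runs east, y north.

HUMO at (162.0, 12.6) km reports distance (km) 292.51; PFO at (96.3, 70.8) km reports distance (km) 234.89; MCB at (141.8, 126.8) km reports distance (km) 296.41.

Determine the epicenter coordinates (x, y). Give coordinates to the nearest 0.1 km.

Circle about each station: (x − 162.0)² + (y − 12.6)² = 292.51²; (x − 96.3)² + (y − 70.8)² = 234.89²; (x − 141.8)² + (y − 126.8)² = 296.41².
Subtracting the HUMO equation from the PFO and MCB equations removes the quadratic terms:
-131.4 x + 116.4 y = 18272.36
-40.4 x + 228.4 y = 7485.93
Solving the 2×2 system: x ≈ -130.5, y ≈ 9.7 km.
Check against HUMO (with the unrounded x, y): √((x − 162.0)²+(y − 12.6)²) = 292.48 ≈ 292.51 km. ✓

x ≈ -130.5 km, y ≈ 9.7 km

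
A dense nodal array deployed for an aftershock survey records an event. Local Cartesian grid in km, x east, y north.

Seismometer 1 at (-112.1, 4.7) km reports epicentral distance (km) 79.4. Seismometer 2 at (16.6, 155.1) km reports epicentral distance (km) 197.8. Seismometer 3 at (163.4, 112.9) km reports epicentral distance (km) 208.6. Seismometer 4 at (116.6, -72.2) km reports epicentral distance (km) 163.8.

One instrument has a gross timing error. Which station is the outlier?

Solve using three stations at a time. Using Seismometer 1, Seismometer 2, Seismometer 4 (subtract circle equations pairwise → linear system) gives (x, y) ≈ (-42.6, -33.6).
Distances from that point to each station vs reported:
  Seismometer 1: calculated 79.4 vs reported 79.4 → residual 0.0 km
  Seismometer 2: calculated 197.8 vs reported 197.8 → residual 0.0 km
  Seismometer 3: calculated 252.8 vs reported 208.6 → residual 44.2 km
  Seismometer 4: calculated 163.8 vs reported 163.8 → residual 0.0 km
Seismometer 1, Seismometer 2, Seismometer 4 are mutually consistent (residuals ≈ 0); Seismometer 3 is off by 44.2 km.

Seismometer 3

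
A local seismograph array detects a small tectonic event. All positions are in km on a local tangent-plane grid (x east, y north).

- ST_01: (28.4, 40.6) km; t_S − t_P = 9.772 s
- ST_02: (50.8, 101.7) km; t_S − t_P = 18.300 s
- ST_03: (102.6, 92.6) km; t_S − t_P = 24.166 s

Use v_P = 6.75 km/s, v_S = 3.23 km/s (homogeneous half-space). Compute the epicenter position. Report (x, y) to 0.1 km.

(-28.9, 21.1)

Distance from S−P lag: d = Δt · v_P v_S / (v_P − v_S) = Δt · (6.75·3.23)/(6.75−3.23) ≈ 6.1939·Δt.
So d_ST_01 = 60.53, d_ST_02 = 113.35, d_ST_03 = 149.68 km.
Circle about each station: (x − 28.4)² + (y − 40.6)² = 60.53²; (x − 50.8)² + (y − 101.7)² = 113.35²; (x − 102.6)² + (y − 92.6)² = 149.68².
Subtracting the ST_01 equation from the ST_02 and ST_03 equations removes the quadratic terms:
44.8 x + 122.2 y = 1284.27
148.4 x + 104.0 y = -2093.62
Solving the 2×2 system: x ≈ -28.9, y ≈ 21.1 km.
Check against ST_01 (with the unrounded x, y): √((x − 28.4)²+(y − 40.6)²) = 60.52 ≈ 60.53 km. ✓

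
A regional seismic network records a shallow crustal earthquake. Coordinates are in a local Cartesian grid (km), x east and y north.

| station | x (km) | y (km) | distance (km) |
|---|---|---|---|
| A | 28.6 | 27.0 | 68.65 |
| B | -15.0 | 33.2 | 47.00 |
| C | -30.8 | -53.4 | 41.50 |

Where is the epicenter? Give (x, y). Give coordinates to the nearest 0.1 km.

x ≈ -27.9 km, y ≈ -12.0 km

Circle about each station: (x − 28.6)² + (y − 27.0)² = 68.65²; (x + 15.0)² + (y − 33.2)² = 47.00²; (x + 30.8)² + (y + 53.4)² = 41.50².
Subtracting the A equation from the B and C equations removes the quadratic terms:
-87.2 x + 12.4 y = 2284.10
-118.8 x − 160.8 y = 5243.81
Solving the 2×2 system: x ≈ -27.9, y ≈ -12.0 km.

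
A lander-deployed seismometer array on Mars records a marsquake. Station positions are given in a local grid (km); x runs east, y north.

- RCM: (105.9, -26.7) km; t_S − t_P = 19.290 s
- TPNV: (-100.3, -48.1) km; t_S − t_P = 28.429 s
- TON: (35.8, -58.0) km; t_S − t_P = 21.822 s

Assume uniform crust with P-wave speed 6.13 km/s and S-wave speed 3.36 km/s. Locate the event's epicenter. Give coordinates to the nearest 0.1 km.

Distance from S−P lag: d = Δt · v_P v_S / (v_P − v_S) = Δt · (6.13·3.36)/(6.13−3.36) ≈ 7.4357·Δt.
So d_RCM = 143.43, d_TPNV = 211.39, d_TON = 162.26 km.
Circle about each station: (x − 105.9)² + (y + 26.7)² = 143.43²; (x + 100.3)² + (y + 48.1)² = 211.39²; (x − 35.8)² + (y + 58.0)² = 162.26².
Subtracting pairs of circle equations eliminates x²+y² and gives linear equations (the radical axes):
-412.4 x − 42.8 y = -23667.57
-140.2 x − 62.6 y = -13038.20
Solving the 2×2 system: x ≈ 46.6, y ≈ 103.9 km.
Check against RCM (with the unrounded x, y): √((x − 105.9)²+(y + 26.7)²) = 143.43 ≈ 143.43 km. ✓

x ≈ 46.6 km, y ≈ 103.9 km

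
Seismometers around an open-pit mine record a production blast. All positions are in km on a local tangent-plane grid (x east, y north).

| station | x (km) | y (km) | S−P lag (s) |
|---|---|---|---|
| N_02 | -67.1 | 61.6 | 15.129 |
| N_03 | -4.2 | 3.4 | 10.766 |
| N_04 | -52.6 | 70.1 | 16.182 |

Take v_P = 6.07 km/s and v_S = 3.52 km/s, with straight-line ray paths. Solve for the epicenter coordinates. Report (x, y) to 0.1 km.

x ≈ -62.9 km, y ≈ -65.1 km

Distance from S−P lag: d = Δt · v_P v_S / (v_P − v_S) = Δt · (6.07·3.52)/(6.07−3.52) ≈ 8.3790·Δt.
So d_N_02 = 126.77, d_N_03 = 90.21, d_N_04 = 135.59 km.
Circle about each station: (x + 67.1)² + (y − 61.6)² = 126.77²; (x + 4.2)² + (y − 3.4)² = 90.21²; (x + 52.6)² + (y − 70.1)² = 135.59².
Subtracting pairs of circle equations eliminates x²+y² and gives linear equations (the radical axes):
125.8 x − 116.4 y = -334.98
29.0 x + 17.0 y = -2930.22
Solving the 2×2 system: x ≈ -62.9, y ≈ -65.1 km.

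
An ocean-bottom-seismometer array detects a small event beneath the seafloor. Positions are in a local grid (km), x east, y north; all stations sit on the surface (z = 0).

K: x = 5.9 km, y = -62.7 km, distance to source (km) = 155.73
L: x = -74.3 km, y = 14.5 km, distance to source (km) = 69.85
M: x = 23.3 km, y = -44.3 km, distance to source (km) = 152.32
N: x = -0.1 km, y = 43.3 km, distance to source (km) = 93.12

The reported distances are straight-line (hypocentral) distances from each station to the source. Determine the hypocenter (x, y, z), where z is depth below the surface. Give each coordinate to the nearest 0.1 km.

Each station gives a sphere (x−x_i)² + (y−y_i)² + z² = d_i² (stations at z=0).
Subtracting the K sphere from L and M: z² cancels, leaving linear equations in x and y:
-160.4 x + 154.4 y = 21137.45
34.8 x + 36.8 y = -410.27
Solving: x ≈ -74.602, y ≈ 59.399 km (keep extra digits for the depth step; rounded: -74.6, 59.4).
Then from the K sphere: z² = 155.73² − (x − 5.9)² − (y + 62.7)² with x = -74.602, y = 59.399, so z ≈ 53.508 ≈ 53.5 km.

(-74.6, 59.4, 53.5)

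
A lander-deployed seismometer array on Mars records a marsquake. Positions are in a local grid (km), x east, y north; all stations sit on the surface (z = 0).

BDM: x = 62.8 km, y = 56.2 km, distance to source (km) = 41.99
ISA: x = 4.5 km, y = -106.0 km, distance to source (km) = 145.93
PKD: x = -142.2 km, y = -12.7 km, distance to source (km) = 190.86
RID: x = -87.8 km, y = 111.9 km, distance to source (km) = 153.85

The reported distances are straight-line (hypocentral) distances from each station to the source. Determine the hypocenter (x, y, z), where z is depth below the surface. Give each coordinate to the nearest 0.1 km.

Each station gives a sphere (x−x_i)² + (y−y_i)² + z² = d_i² (stations at z=0).
Subtracting the BDM sphere from ISA and PKD: z² cancels, leaving linear equations in x and y:
-116.6 x − 324.4 y = -15378.43
-410.0 x − 137.8 y = -21384.53
Solving: x ≈ 41.202, y ≈ 32.597 km (keep extra digits for the depth step; rounded: 41.2, 32.6).
Then from the BDM sphere: z² = 41.99² − (x − 62.8)² − (y − 56.2)² with x = 41.202, y = 32.597, so z ≈ 27.195 ≈ 27.2 km.
Check against RID (with the unrounded solution): distance 153.85 ≈ 153.85 km. ✓

x ≈ 41.2 km, y ≈ 32.6 km, depth ≈ 27.2 km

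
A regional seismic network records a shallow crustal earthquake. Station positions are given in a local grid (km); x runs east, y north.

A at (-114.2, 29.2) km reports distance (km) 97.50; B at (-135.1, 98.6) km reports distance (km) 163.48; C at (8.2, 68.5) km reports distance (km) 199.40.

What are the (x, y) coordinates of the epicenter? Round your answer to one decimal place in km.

Circle about each station: (x + 114.2)² + (y − 29.2)² = 97.50²; (x + 135.1)² + (y − 98.6)² = 163.48²; (x − 8.2)² + (y − 68.5)² = 199.40².
Subtracting pairs of circle equations eliminates x²+y² and gives linear equations (the radical axes):
-41.8 x + 138.8 y = -3139.77
244.8 x + 78.6 y = -39388.90
Solving the 2×2 system: x ≈ -140.1, y ≈ -64.8 km.

(-140.1, -64.8)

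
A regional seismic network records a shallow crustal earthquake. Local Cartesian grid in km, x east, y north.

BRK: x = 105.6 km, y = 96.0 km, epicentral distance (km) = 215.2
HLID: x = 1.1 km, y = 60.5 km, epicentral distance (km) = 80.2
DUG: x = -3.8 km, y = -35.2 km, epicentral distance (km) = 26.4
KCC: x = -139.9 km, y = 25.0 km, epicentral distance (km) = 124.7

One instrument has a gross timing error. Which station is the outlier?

Solve using three stations at a time. Using HLID, DUG, KCC (subtract circle equations pairwise → linear system) gives (x, y) ≈ (-22.2, -16.2).
Distances from that point to each station vs reported:
  BRK: calculated 170.1 vs reported 215.2 → residual 45.1 km
  HLID: calculated 80.2 vs reported 80.2 → residual 0.0 km
  DUG: calculated 26.4 vs reported 26.4 → residual 0.0 km
  KCC: calculated 124.7 vs reported 124.7 → residual 0.0 km
HLID, DUG, KCC are mutually consistent (residuals ≈ 0); BRK is off by 45.1 km.

BRK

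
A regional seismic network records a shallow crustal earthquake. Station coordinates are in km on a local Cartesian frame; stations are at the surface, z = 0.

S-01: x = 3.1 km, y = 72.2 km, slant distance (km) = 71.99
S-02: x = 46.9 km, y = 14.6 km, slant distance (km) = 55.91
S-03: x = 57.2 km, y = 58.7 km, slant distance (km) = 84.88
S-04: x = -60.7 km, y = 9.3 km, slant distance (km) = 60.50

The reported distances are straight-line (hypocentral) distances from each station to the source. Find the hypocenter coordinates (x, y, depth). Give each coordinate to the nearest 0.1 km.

x ≈ -4.0 km, y ≈ 3.5 km, depth ≈ 20.3 km

Each station gives a sphere (x−x_i)² + (y−y_i)² + z² = d_i² (stations at z=0).
Subtracting the S-01 sphere from S-02 and S-03: z² cancels, leaving linear equations in x and y:
87.6 x − 115.2 y = -753.05
108.2 x − 27.0 y = -526.97
Solving: x ≈ -3.998, y ≈ 3.497 km (keep extra digits for the depth step; rounded: -4.0, 3.5).
Then from the S-01 sphere: z² = 71.99² − (x − 3.1)² − (y − 72.2)² with x = -3.998, y = 3.497, so z ≈ 20.300 ≈ 20.3 km.
Check against S-04 (with the unrounded solution): distance 60.51 ≈ 60.50 km. ✓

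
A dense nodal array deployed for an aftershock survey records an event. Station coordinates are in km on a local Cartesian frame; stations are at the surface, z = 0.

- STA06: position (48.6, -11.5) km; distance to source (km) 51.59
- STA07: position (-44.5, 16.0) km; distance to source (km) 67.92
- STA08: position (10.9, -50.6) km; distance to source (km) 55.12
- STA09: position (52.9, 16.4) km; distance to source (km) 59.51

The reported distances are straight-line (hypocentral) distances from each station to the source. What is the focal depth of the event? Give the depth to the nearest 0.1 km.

33.7 km

Each station gives a sphere (x−x_i)² + (y−y_i)² + z² = d_i² (stations at z=0).
Subtracting the STA06 sphere from STA07 and STA08: z² cancels, leaving linear equations in x and y:
-186.2 x + 55.0 y = -2209.56
-75.4 x − 78.2 y = -191.73
Solving: x ≈ 9.800, y ≈ -6.997 km (keep extra digits for the depth step; rounded: 9.8, -7.0).
Then from the STA06 sphere: z² = 51.59² − (x − 48.6)² − (y + 11.5)² with x = 9.800, y = -6.997, so z ≈ 33.702 ≈ 33.7 km.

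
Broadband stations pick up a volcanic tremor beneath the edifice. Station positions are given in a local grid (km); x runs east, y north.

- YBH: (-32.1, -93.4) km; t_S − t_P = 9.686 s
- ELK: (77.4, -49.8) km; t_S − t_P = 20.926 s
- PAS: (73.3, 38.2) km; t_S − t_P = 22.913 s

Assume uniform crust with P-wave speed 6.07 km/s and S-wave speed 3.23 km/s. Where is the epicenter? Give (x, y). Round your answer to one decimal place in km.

Distance from S−P lag: d = Δt · v_P v_S / (v_P − v_S) = Δt · (6.07·3.23)/(6.07−3.23) ≈ 6.9036·Δt.
So d_YBH = 66.87, d_ELK = 144.46, d_PAS = 158.18 km.
Circle about each station: (x + 32.1)² + (y + 93.4)² = 66.87²; (x − 77.4)² + (y + 49.8)² = 144.46²; (x − 73.3)² + (y − 38.2)² = 158.18².
Subtracting pairs of circle equations eliminates x²+y² and gives linear equations (the radical axes):
219.0 x + 87.2 y = -17680.26
210.8 x + 263.2 y = -23471.16
Solving the 2×2 system: x ≈ -66.4, y ≈ -36.0 km.

x ≈ -66.4 km, y ≈ -36.0 km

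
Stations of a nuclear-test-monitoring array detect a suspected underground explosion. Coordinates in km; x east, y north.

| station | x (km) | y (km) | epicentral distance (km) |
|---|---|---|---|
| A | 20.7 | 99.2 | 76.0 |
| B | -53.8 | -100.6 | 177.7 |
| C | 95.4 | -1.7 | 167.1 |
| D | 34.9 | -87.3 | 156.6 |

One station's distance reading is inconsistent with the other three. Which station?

D

Solve using three stations at a time. Using A, B, C (subtract circle equations pairwise → linear system) gives (x, y) ≈ (-51.9, 77.1).
Distances from that point to each station vs reported:
  A: calculated 75.9 vs reported 76.0 → residual 0.1 km
  B: calculated 177.7 vs reported 177.7 → residual 0.0 km
  C: calculated 167.1 vs reported 167.1 → residual 0.0 km
  D: calculated 185.9 vs reported 156.6 → residual 29.3 km
A, B, C are mutually consistent (residuals ≈ 0); D is off by 29.3 km.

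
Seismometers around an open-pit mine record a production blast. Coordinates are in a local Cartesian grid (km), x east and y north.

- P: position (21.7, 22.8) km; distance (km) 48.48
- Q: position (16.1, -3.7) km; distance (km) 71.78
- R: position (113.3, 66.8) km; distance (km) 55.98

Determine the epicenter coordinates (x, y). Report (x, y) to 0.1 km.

(58.8, 54.0)

Circle about each station: (x − 21.7)² + (y − 22.8)² = 48.48²; (x − 16.1)² + (y + 3.7)² = 71.78²; (x − 113.3)² + (y − 66.8)² = 55.98².
Subtracting the P equation from the Q and R equations removes the quadratic terms:
-11.2 x − 53.0 y = -3519.89
183.2 x + 88.0 y = 15524.95
Solving the 2×2 system: x ≈ 58.8, y ≈ 54.0 km.
Check against P (with the unrounded x, y): √((x − 21.7)²+(y − 22.8)²) = 48.47 ≈ 48.48 km. ✓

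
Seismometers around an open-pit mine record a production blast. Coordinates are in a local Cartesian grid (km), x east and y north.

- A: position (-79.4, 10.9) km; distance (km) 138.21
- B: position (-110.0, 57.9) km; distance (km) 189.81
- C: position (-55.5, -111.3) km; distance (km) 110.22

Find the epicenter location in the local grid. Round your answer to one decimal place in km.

Circle about each station: (x + 79.4)² + (y − 10.9)² = 138.21²; (x + 110.0)² + (y − 57.9)² = 189.81²; (x + 55.5)² + (y + 111.3)² = 110.22².
Subtracting the A equation from the B and C equations removes the quadratic terms:
-61.2 x + 94.0 y = -7896.59
47.8 x − 244.4 y = 15998.33
Solving the 2×2 system: x ≈ 40.7, y ≈ -57.5 km.

x ≈ 40.7 km, y ≈ -57.5 km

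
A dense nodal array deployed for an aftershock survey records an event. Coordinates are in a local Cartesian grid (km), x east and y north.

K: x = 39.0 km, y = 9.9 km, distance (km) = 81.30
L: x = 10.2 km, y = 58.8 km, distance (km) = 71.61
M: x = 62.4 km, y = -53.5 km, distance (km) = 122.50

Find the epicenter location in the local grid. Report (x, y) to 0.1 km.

(-42.3, 10.1)

Circle about each station: (x − 39.0)² + (y − 9.9)² = 81.30²; (x − 10.2)² + (y − 58.8)² = 71.61²; (x − 62.4)² + (y + 53.5)² = 122.50².
Subtracting the K equation from the L and M equations removes the quadratic terms:
-57.6 x + 97.8 y = 3424.17
46.8 x − 126.8 y = -3259.56
Solving the 2×2 system: x ≈ -42.3, y ≈ 10.1 km.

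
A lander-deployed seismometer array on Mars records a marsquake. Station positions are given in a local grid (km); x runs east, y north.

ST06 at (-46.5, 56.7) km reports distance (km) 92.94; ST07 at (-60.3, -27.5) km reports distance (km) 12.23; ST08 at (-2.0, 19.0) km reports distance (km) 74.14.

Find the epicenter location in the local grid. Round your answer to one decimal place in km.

x ≈ -51.6 km, y ≈ -36.1 km

Circle about each station: (x + 46.5)² + (y − 56.7)² = 92.94²; (x + 60.3)² + (y + 27.5)² = 12.23²; (x + 2.0)² + (y − 19.0)² = 74.14².
Subtracting the ST06 equation from the ST07 and ST08 equations removes the quadratic terms:
-27.6 x − 168.4 y = 7503.47
89.0 x − 75.4 y = -1871.04
Solving the 2×2 system: x ≈ -51.6, y ≈ -36.1 km.
Check against ST06 (with the unrounded x, y): √((x + 46.5)²+(y − 56.7)²) = 92.94 ≈ 92.94 km. ✓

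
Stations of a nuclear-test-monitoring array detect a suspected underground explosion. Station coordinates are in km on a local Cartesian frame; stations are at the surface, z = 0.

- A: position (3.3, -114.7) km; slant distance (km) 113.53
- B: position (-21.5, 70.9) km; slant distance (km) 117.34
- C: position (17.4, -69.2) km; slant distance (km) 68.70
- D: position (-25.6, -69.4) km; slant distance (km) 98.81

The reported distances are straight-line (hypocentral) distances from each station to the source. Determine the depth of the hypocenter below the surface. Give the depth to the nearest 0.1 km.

Each station gives a sphere (x−x_i)² + (y−y_i)² + z² = d_i² (stations at z=0).
Subtracting the A sphere from B and C: z² cancels, leaving linear equations in x and y:
-49.6 x + 371.2 y = -8557.53
28.2 x + 91.0 y = 93.79
Solving: x ≈ 54.304, y ≈ -15.798 km (keep extra digits for the depth step; rounded: 54.3, -15.8).
Then from the A sphere: z² = 113.53² − (x − 3.3)² − (y + 114.7)² with x = 54.304, y = -15.798, so z ≈ 22.495 ≈ 22.5 km.
Check against D (with the unrounded solution): distance 98.81 ≈ 98.81 km. ✓

depth ≈ 22.5 km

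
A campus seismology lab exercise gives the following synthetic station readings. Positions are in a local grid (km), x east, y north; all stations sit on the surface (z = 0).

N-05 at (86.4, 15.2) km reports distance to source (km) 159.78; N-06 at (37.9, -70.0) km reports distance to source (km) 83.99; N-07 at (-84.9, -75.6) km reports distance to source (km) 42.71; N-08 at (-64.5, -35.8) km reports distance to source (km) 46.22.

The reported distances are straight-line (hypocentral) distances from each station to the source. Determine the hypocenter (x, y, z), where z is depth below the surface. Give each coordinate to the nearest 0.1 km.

Each station gives a sphere (x−x_i)² + (y−y_i)² + z² = d_i² (stations at z=0).
Subtracting the N-05 sphere from N-06 and N-07: z² cancels, leaving linear equations in x and y:
-97.0 x − 170.4 y = 17115.74
-342.6 x − 181.6 y = 28932.87
Solving: x ≈ -44.695, y ≈ -75.002 km (keep extra digits for the depth step; rounded: -44.7, -75.0).
Then from the N-05 sphere: z² = 159.78² − (x − 86.4)² − (y − 15.2)² with x = -44.695, y = -75.002, so z ≈ 14.400 ≈ 14.4 km.
Check against N-08 (with the unrounded solution): distance 46.22 ≈ 46.22 km. ✓

(-44.7, -75.0, 14.4)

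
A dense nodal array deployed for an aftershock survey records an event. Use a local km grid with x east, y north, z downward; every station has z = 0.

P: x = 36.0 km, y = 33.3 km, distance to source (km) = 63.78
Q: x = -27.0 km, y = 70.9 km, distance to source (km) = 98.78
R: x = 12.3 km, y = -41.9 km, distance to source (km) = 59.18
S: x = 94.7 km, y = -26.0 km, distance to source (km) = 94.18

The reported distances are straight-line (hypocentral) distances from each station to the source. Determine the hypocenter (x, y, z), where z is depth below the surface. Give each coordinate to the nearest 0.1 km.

x ≈ 15.4 km, y ≈ -5.3 km, depth ≈ 46.4 km

Each station gives a sphere (x−x_i)² + (y−y_i)² + z² = d_i² (stations at z=0).
Subtracting the P sphere from Q and R: z² cancels, leaving linear equations in x and y:
-126.0 x + 75.2 y = -2338.68
-47.4 x − 150.4 y = 67.63
Solving: x ≈ 15.397, y ≈ -5.302 km (keep extra digits for the depth step; rounded: 15.4, -5.3).
Then from the P sphere: z² = 63.78² − (x − 36.0)² − (y − 33.3)² with x = 15.397, y = -5.302, so z ≈ 46.404 ≈ 46.4 km.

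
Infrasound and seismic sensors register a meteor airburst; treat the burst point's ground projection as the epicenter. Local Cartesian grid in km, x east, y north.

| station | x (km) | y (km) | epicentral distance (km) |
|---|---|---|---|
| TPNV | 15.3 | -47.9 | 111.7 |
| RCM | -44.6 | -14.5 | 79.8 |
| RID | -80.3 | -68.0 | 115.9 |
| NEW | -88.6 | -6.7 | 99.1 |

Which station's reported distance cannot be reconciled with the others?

Solve using three stations at a time. Using TPNV, RCM, NEW (subtract circle equations pairwise → linear system) gives (x, y) ≈ (-14.9, 59.8).
Distances from that point to each station vs reported:
  TPNV: calculated 111.9 vs reported 111.7 → residual 0.2 km
  RCM: calculated 80.1 vs reported 79.8 → residual 0.3 km
  RID: calculated 143.6 vs reported 115.9 → residual 27.7 km
  NEW: calculated 99.3 vs reported 99.1 → residual 0.2 km
TPNV, RCM, NEW are mutually consistent (residuals ≈ 0); RID is off by 27.7 km.

RID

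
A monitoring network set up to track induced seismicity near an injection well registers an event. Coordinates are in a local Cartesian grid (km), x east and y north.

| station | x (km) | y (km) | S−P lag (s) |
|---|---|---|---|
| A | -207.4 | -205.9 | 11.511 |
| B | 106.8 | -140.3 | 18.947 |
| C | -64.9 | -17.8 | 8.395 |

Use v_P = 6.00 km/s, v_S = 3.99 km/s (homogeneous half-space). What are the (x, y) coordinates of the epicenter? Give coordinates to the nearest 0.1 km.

Distance from S−P lag: d = Δt · v_P v_S / (v_P − v_S) = Δt · (6.00·3.99)/(6.00−3.99) ≈ 11.9104·Δt.
So d_A = 137.10, d_B = 225.67, d_C = 99.99 km.
Circle about each station: (x + 207.4)² + (y + 205.9)² = 137.10²; (x − 106.8)² + (y + 140.3)² = 225.67²; (x + 64.9)² + (y + 17.8)² = 99.99².
Subtracting the A equation from the B and C equations removes the quadratic terms:
628.4 x + 131.2 y = -86449.78
285.0 x + 376.2 y = -72082.31
Solving the 2×2 system: x ≈ -115.9, y ≈ -103.8 km.
Check against A (with the unrounded x, y): √((x + 207.4)²+(y + 205.9)²) = 137.10 ≈ 137.10 km. ✓

x ≈ -115.9 km, y ≈ -103.8 km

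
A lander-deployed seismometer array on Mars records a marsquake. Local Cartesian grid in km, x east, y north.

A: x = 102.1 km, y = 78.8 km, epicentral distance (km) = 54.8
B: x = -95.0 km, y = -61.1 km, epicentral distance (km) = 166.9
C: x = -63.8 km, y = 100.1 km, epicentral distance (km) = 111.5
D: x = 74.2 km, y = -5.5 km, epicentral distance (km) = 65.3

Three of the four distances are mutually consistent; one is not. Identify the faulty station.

A

Solve using three stations at a time. Using B, C, D (subtract circle equations pairwise → linear system) gives (x, y) ≈ (33.4, 45.5).
Distances from that point to each station vs reported:
  A: calculated 76.3 vs reported 54.8 → residual 21.5 km
  B: calculated 166.9 vs reported 166.9 → residual 0.0 km
  C: calculated 111.5 vs reported 111.5 → residual 0.0 km
  D: calculated 65.3 vs reported 65.3 → residual 0.0 km
B, C, D are mutually consistent (residuals ≈ 0); A is off by 21.5 km.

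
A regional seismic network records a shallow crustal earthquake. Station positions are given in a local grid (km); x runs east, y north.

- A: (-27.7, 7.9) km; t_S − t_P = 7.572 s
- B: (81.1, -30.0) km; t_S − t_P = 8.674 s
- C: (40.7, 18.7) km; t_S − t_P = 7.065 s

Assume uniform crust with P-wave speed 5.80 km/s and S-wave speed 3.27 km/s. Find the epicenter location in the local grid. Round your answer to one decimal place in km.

Distance from S−P lag: d = Δt · v_P v_S / (v_P − v_S) = Δt · (5.80·3.27)/(5.80−3.27) ≈ 7.4964·Δt.
So d_A = 56.76, d_B = 65.02, d_C = 52.96 km.
Circle about each station: (x + 27.7)² + (y − 7.9)² = 56.76²; (x − 81.1)² + (y + 30.0)² = 65.02²; (x − 40.7)² + (y − 18.7)² = 52.96².
Subtracting the A equation from the B and C equations removes the quadratic terms:
217.6 x − 75.8 y = 5641.61
136.8 x + 21.6 y = 1593.42
Solving the 2×2 system: x ≈ 16.1, y ≈ -28.2 km.

16.1 km east, -28.2 km north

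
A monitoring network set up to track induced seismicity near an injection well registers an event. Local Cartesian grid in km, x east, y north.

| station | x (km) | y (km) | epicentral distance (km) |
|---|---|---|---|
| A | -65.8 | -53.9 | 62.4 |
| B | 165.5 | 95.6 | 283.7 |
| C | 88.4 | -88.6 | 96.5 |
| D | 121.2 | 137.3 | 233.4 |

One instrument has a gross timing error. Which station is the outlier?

Solve using three stations at a time. Using A, C, D (subtract circle equations pairwise → linear system) gives (x, y) ≈ (-3.7, -59.9).
Distances from that point to each station vs reported:
  A: calculated 62.4 vs reported 62.4 → residual 0.0 km
  B: calculated 229.8 vs reported 283.7 → residual 53.9 km
  C: calculated 96.5 vs reported 96.5 → residual 0.0 km
  D: calculated 233.4 vs reported 233.4 → residual 0.0 km
A, C, D are mutually consistent (residuals ≈ 0); B is off by 53.9 km.

B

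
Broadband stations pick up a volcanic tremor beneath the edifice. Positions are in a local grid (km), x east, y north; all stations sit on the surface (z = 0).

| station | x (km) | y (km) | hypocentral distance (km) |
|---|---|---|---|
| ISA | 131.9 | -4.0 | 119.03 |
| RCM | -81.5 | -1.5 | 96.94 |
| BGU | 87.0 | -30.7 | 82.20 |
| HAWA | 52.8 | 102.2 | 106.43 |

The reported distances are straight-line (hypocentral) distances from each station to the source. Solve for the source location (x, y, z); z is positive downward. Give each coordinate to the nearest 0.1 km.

Each station gives a sphere (x−x_i)² + (y−y_i)² + z² = d_i² (stations at z=0).
Subtracting the ISA sphere from RCM and BGU: z² cancels, leaving linear equations in x and y:
-426.8 x + 5.0 y = -5998.33
-89.8 x − 53.4 y = -1490.82
Solving: x ≈ 14.103, y ≈ 4.201 km (keep extra digits for the depth step; rounded: 14.1, 4.2).
Then from the ISA sphere: z² = 119.03² − (x − 131.9)² − (y + 4.0)² with x = 14.103, y = 4.201, so z ≈ 14.992 ≈ 15.0 km.
Check against HAWA (with the unrounded solution): distance 106.42 ≈ 106.43 km. ✓

x ≈ 14.1 km, y ≈ 4.2 km, depth ≈ 15.0 km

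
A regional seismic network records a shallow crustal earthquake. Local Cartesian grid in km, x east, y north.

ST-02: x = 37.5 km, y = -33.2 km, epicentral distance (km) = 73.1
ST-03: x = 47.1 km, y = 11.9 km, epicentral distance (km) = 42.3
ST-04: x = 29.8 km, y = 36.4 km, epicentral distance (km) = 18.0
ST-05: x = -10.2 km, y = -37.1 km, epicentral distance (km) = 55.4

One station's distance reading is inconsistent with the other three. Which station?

ST-05

Solve using three stations at a time. Using ST-02, ST-03, ST-04 (subtract circle equations pairwise → linear system) gives (x, y) ≈ (11.8, 35.2).
Distances from that point to each station vs reported:
  ST-02: calculated 73.1 vs reported 73.1 → residual 0.0 km
  ST-03: calculated 42.3 vs reported 42.3 → residual 0.0 km
  ST-04: calculated 18.0 vs reported 18.0 → residual 0.0 km
  ST-05: calculated 75.6 vs reported 55.4 → residual 20.2 km
ST-02, ST-03, ST-04 are mutually consistent (residuals ≈ 0); ST-05 is off by 20.2 km.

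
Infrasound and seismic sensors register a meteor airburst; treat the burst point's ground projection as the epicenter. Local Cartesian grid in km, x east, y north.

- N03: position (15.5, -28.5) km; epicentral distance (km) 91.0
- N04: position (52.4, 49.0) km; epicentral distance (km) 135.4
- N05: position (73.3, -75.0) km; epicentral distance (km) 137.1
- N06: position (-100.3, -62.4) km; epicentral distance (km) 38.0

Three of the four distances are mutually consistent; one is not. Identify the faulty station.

N04

Solve using three stations at a time. Using N03, N05, N06 (subtract circle equations pairwise → linear system) gives (x, y) ≈ (-63.8, -73.2).
Distances from that point to each station vs reported:
  N03: calculated 91.0 vs reported 91.0 → residual 0.0 km
  N04: calculated 168.6 vs reported 135.4 → residual 33.2 km
  N05: calculated 137.1 vs reported 137.1 → residual 0.0 km
  N06: calculated 38.1 vs reported 38.0 → residual 0.1 km
N03, N05, N06 are mutually consistent (residuals ≈ 0); N04 is off by 33.2 km.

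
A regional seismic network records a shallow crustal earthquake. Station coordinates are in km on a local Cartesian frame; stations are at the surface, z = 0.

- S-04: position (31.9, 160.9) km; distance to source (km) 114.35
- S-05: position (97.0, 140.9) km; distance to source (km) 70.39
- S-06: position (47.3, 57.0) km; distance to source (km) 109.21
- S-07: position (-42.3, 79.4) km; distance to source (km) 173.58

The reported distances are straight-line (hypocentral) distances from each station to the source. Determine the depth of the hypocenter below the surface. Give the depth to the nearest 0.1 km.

62.6 km

Each station gives a sphere (x−x_i)² + (y−y_i)² + z² = d_i² (stations at z=0).
Subtracting the S-04 sphere from S-05 and S-06: z² cancels, leaving linear equations in x and y:
130.2 x − 40.0 y = 10476.56
30.8 x − 207.8 y = -20271.03
Solving: x ≈ 115.703, y ≈ 114.700 km (keep extra digits for the depth step; rounded: 115.7, 114.7).
Then from the S-04 sphere: z² = 114.35² − (x − 31.9)² − (y − 160.9)² with x = 115.703, y = 114.700, so z ≈ 62.598 ≈ 62.6 km.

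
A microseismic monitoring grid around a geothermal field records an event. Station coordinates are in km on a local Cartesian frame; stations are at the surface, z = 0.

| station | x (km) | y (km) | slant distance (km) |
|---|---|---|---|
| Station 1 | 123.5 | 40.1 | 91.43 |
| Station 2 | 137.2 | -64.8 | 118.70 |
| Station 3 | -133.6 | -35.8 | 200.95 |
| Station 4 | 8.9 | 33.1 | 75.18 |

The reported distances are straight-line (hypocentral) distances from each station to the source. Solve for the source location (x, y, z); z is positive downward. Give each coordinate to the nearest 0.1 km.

(56.3, 5.3, 51.3)

Each station gives a sphere (x−x_i)² + (y−y_i)² + z² = d_i² (stations at z=0).
Subtracting the Station 1 sphere from Station 2 and Station 3: z² cancels, leaving linear equations in x and y:
27.4 x − 209.8 y = 432.37
-514.2 x − 151.8 y = -29751.12
Solving: x ≈ 56.297, y ≈ 5.292 km (keep extra digits for the depth step; rounded: 56.3, 5.3).
Then from the Station 1 sphere: z² = 91.43² − (x − 123.5)² − (y − 40.1)² with x = 56.297, y = 5.292, so z ≈ 51.299 ≈ 51.3 km.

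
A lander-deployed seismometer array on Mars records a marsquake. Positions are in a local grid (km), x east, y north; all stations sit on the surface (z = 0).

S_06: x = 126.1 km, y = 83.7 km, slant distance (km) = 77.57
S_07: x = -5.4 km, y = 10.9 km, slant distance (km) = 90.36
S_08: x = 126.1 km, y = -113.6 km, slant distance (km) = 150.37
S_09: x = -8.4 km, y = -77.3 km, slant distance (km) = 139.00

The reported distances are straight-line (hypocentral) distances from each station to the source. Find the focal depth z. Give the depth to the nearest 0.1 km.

Each station gives a sphere (x−x_i)² + (y−y_i)² + z² = d_i² (stations at z=0).
Subtracting the S_06 sphere from S_07 and S_08: z² cancels, leaving linear equations in x and y:
-263.0 x − 145.6 y = -24906.75
0.0 x − 394.6 y = -10694.76
Solving: x ≈ 79.698, y ≈ 27.103 km (keep extra digits for the depth step; rounded: 79.7, 27.1).
Then from the S_06 sphere: z² = 77.57² − (x − 126.1)² − (y − 83.7)² with x = 79.698, y = 27.103, so z ≈ 25.705 ≈ 25.7 km.

z ≈ 25.7 km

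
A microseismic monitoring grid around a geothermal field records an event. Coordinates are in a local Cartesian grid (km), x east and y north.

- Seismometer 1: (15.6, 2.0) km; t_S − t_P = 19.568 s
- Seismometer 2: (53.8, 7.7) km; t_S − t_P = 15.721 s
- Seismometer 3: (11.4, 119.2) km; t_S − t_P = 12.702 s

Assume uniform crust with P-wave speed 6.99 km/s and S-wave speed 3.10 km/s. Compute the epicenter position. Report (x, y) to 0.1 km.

Distance from S−P lag: d = Δt · v_P v_S / (v_P − v_S) = Δt · (6.99·3.10)/(6.99−3.10) ≈ 5.5704·Δt.
So d_Seismometer 1 = 109.00, d_Seismometer 2 = 87.57, d_Seismometer 3 = 70.76 km.
Circle about each station: (x − 15.6)² + (y − 2.0)² = 109.00²; (x − 53.8)² + (y − 7.7)² = 87.57²; (x − 11.4)² + (y − 119.2)² = 70.76².
Subtracting the Seismometer 1 equation from the Seismometer 2 and Seismometer 3 equations removes the quadratic terms:
76.4 x + 11.4 y = 6918.87
-8.4 x + 234.4 y = 20965.26
Solving the 2×2 system: x ≈ 76.8, y ≈ 92.2 km.

76.8 km east, 92.2 km north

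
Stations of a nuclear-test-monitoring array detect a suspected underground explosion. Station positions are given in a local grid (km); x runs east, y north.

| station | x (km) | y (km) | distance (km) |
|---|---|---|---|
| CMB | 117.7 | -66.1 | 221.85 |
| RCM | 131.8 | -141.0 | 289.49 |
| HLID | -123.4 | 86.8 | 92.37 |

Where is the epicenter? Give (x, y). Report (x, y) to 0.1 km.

x ≈ -31.7 km, y ≈ 97.9 km

Circle about each station: (x − 117.7)² + (y + 66.1)² = 221.85²; (x − 131.8)² + (y + 141.0)² = 289.49²; (x + 123.4)² + (y − 86.8)² = 92.37².
Subtracting the CMB equation from the RCM and HLID equations removes the quadratic terms:
28.2 x − 149.8 y = -15557.30
-482.2 x + 305.8 y = 45224.51
Solving the 2×2 system: x ≈ -31.7, y ≈ 97.9 km.
Check against CMB (with the unrounded x, y): √((x − 117.7)²+(y + 66.1)²) = 221.84 ≈ 221.85 km. ✓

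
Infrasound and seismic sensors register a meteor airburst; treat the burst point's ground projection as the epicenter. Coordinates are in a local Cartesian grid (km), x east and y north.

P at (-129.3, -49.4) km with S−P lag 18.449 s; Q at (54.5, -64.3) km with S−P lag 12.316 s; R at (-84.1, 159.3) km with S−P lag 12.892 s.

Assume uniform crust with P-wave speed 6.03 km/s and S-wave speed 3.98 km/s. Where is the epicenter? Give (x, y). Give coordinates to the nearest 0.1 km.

44.0 km east, 79.5 km north

Distance from S−P lag: d = Δt · v_P v_S / (v_P − v_S) = Δt · (6.03·3.98)/(6.03−3.98) ≈ 11.7070·Δt.
So d_P = 215.98, d_Q = 144.18, d_R = 150.93 km.
Circle about each station: (x + 129.3)² + (y + 49.4)² = 215.98²; (x − 54.5)² + (y + 64.3)² = 144.18²; (x + 84.1)² + (y − 159.3)² = 150.93².
Subtracting pairs of circle equations eliminates x²+y² and gives linear equations (the radical axes):
367.6 x − 29.8 y = 13805.38
90.4 x + 417.4 y = 37157.95
Solving the 2×2 system: x ≈ 44.0, y ≈ 79.5 km.
Check against P (with the unrounded x, y): √((x + 129.3)²+(y + 49.4)²) = 215.98 ≈ 215.98 km. ✓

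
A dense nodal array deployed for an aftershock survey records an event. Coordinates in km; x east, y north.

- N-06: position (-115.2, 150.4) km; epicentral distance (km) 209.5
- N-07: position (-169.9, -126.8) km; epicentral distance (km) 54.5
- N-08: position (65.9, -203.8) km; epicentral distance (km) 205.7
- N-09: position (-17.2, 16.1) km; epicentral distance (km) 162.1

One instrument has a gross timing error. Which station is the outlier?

N-06

Solve using three stations at a time. Using N-07, N-08, N-09 (subtract circle equations pairwise → linear system) gives (x, y) ≈ (-117.7, -111.1).
Distances from that point to each station vs reported:
  N-06: calculated 261.5 vs reported 209.5 → residual 52.0 km
  N-07: calculated 54.5 vs reported 54.5 → residual 0.0 km
  N-08: calculated 205.7 vs reported 205.7 → residual 0.0 km
  N-09: calculated 162.1 vs reported 162.1 → residual 0.0 km
N-07, N-08, N-09 are mutually consistent (residuals ≈ 0); N-06 is off by 52.0 km.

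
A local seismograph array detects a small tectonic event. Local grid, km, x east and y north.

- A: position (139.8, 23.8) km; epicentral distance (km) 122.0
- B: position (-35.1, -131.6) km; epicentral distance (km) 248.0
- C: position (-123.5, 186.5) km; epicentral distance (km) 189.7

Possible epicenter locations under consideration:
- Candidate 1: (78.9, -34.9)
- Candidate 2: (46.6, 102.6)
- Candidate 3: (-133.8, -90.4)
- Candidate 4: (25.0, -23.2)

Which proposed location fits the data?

Candidate 2

For each candidate, compare |candidate − station| to the reported distance:
Candidate 1: residuals A 37.4, B 98.5, C 110.3 → max 110.3 km
Candidate 2: residuals A 0.0, B 0.0, C 0.0 → max 0.0 km
Candidate 3: residuals A 174.5, B 141.0, C 87.4 → max 174.5 km
Candidate 4: residuals A 2.0, B 124.1, C 67.3 → max 124.1 km
Only Candidate 2 has all residuals ≈ 0.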